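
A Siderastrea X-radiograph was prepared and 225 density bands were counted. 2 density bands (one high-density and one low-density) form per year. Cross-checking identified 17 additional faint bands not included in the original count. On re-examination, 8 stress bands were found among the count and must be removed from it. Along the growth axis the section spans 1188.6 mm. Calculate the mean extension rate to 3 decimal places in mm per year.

10.159 mm per year

After corrections the count is 225 − 8 + 17 = 234 density bands.
With 2 density bands per year, 234 / 2 = 117 years.
1188.6 mm over 117 years gives 1188.6 / 117 ≈ 10.159 mm per year.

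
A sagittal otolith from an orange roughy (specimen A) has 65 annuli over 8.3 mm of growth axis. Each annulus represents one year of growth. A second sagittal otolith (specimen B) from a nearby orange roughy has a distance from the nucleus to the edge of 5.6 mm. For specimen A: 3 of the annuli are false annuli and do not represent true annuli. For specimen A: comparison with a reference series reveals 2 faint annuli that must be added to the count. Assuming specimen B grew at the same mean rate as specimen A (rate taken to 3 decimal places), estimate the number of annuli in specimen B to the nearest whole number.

43 annuli

Specimen A: correcting the raw count gives 65 − 3 + 2 = 64 true annuli.
A: Mean rate = 8.3 mm / 64 years ≈ 0.130 mm/year.
For B, 5.6 / 0.130 = 43.08 years ≈ 43 annuli.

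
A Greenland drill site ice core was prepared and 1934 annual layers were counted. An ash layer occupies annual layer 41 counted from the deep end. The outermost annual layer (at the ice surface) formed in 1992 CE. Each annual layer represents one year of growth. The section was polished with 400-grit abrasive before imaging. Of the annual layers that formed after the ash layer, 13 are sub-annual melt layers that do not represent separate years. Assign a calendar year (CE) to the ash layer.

112 CE

Between annual layer 41 and the ice surface there are 1934 − 41 = 1893 annual layers.
Excluding 13 false annual layers: 1893 − 13 = 1880.
1992 − 1880 = 112 CE.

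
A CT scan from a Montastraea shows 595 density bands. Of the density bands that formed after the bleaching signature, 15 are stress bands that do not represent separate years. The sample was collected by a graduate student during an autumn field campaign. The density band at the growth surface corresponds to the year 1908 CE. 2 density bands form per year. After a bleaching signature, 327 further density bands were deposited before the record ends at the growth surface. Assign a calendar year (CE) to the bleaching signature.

327 density bands post-date the bleaching signature.
Removing the 15 false density bands leaves 327 − 15 = 312 true density bands beyond the bleaching signature.
With 2 density bands per year, 312 / 2 = 156 years.
Counting back 156 years from 1908 CE places the bleaching signature in 1908 − 156 = 1752 CE.

1752 CE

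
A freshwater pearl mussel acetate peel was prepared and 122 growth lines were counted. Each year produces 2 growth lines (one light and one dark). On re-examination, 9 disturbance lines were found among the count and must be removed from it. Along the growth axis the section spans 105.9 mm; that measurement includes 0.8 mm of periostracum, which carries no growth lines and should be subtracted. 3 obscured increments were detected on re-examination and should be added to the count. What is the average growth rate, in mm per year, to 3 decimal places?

Adjusted count: 122 − 9 + 3 = 116 growth lines.
With 2 growth lines per year, 116 / 2 = 58 years.
The growth record spans 105.9 − 0.8 = 105.1 mm.
Extension rate ≈ 105.1 / 58 = 1.812 mm per year.

1.812 mm per year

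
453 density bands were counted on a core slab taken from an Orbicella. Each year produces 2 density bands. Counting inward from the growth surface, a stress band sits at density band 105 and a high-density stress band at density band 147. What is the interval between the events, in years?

21 years

147 − 105 = 42 density bands lie between the two events.
42 density bands at 2 per year is 42 / 2 = 21 years.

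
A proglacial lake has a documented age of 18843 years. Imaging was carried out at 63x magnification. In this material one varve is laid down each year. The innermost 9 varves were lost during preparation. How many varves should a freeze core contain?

At one varve per year, 18843 years correspond to 18843 varves.
Subtracting the 9 varves not captured gives 18843 − 9 = 18834 varves in the record.

18834 varves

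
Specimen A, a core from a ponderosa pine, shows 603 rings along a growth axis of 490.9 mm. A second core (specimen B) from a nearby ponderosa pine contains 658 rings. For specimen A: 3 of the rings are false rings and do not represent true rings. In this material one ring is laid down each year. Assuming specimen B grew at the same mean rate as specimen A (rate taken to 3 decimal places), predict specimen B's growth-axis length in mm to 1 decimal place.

538.2 mm

Specimen A: adjusted count: 603 − 3 = 600 rings.
A: 490.9 mm over 600 years gives 490.9 / 600 ≈ 0.818 mm/yr.
For B, 0.818 mm/year × 658 years = 538.2 mm.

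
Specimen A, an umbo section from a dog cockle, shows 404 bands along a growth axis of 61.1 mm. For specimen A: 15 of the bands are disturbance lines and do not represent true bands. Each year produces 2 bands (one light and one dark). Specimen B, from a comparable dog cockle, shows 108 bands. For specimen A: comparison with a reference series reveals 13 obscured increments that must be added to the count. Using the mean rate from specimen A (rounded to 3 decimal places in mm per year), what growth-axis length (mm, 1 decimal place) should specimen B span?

16.4 mm

Specimen A: after corrections the count is 404 − 15 + 13 = 402 bands.
Specimen A: with 2 bands per year, 402 / 2 = 201 years.
A: Extension rate ≈ 61.1 / 201 = 0.304 mm/yr.
Specimen B: dividing by 2 bands per year: 108 / 2 = 54 years. B's length ≈ 0.304 × 54 = 16.4 mm.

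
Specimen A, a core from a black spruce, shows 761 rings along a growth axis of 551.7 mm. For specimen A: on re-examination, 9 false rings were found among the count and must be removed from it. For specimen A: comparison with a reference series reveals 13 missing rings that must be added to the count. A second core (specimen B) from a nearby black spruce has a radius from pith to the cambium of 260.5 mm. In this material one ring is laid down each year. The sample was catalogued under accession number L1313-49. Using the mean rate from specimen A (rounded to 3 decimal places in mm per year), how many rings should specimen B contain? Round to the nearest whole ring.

Specimen A: correcting the raw count gives 761 − 9 + 13 = 765 true rings.
A: Mean rate = 551.7 mm / 765 years ≈ 0.721 mm per year.
B spans 260.5 / 0.721 = 361.30 years ≈ 361 rings.

361 rings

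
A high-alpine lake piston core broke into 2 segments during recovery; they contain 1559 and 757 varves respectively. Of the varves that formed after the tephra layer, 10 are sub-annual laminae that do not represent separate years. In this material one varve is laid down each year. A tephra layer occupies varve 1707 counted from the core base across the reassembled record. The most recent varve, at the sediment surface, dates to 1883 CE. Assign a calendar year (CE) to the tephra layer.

1284 CE

Total varves = 1559 + 757 = 2316.
Between varve 1707 and the sediment surface there are 2316 − 1707 = 609 varves.
609 − 10 false = 599 true varves after the tephra layer.
1883 − 599 = 1284 CE.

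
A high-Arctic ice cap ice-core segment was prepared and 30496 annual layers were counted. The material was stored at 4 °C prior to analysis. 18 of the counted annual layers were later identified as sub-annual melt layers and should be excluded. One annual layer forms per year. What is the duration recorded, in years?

After corrections the count is 30496 − 18 = 30478 annual layers.
With a one-to-one annual layer periodicity this is 30478 years.

30478 years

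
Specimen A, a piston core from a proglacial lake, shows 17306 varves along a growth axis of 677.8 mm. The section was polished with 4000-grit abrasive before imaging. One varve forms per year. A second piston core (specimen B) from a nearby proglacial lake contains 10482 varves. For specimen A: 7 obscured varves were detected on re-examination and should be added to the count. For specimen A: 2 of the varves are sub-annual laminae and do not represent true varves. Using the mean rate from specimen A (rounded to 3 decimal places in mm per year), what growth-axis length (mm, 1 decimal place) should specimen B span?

Specimen A: adjusted count: 17306 − 2 + 7 = 17311 varves.
A: 677.8 mm over 17311 years gives 677.8 / 17311 ≈ 0.039 mm/yr.
For B, 0.039 mm/year × 10482 years = 408.8 mm.

408.8 mm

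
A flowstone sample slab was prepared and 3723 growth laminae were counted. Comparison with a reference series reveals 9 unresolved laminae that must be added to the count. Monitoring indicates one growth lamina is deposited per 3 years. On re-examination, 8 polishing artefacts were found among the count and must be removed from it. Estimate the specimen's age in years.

11172 yr

After corrections the count is 3723 − 8 + 9 = 3724 growth laminae.
At 3 years per growth lamina, 3724 × 3 = 11172 years.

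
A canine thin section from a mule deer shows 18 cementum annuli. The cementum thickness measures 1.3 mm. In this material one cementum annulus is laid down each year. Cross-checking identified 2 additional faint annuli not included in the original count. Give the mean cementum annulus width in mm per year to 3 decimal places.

0.065 mm per year

After corrections the count is 18 + 2 = 20 cementum annuli.
Mean rate = 1.3 mm / 20 years ≈ 0.065 mm per year.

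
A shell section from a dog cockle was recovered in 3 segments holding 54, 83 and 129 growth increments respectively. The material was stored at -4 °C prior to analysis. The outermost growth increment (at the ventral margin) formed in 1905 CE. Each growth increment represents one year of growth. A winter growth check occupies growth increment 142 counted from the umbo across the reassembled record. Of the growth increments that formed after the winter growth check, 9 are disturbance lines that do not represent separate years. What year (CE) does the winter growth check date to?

Total growth increments = 54 + 83 + 129 = 266.
Between growth increment 142 and the ventral margin there are 266 − 142 = 124 growth increments.
124 − 9 false = 115 true growth increments after the winter growth check.
The growth increment at the ventral margin is 1905 CE, so the winter growth check dates to 1905 − 115 = 1790 CE.

1790 CE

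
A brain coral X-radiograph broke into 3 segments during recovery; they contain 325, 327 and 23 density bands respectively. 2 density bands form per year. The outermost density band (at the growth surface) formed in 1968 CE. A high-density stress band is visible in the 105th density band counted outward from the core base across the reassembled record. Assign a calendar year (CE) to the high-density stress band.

Total density bands = 325 + 327 + 23 = 675.
675 − 105 = 570 density bands lie beyond the high-density stress band toward the growth surface.
570 density bands at 2 per year is 570 / 2 = 285 years.
Counting back 285 years from 1968 CE places the high-density stress band in 1968 − 285 = 1683 CE.

1683 CE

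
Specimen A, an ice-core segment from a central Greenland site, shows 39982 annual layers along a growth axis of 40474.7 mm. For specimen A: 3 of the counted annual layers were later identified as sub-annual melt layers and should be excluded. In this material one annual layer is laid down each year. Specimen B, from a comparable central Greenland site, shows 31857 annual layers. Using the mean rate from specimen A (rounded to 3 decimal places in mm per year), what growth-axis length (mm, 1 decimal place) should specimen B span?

Specimen A: after corrections the count is 39982 − 3 = 39979 annual layers.
A: Extension rate ≈ 40474.7 / 39979 = 1.012 mm/yr.
Length of B = 1.012 × 31857 = 32239.3 mm.

32239.3 mm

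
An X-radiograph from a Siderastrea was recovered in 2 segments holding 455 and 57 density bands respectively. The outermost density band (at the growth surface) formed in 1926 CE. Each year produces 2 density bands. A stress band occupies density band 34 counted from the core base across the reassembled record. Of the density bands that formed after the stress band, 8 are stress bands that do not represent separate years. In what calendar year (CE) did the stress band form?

Total density bands = 455 + 57 = 512.
512 − 34 = 478 density bands lie beyond the stress band toward the growth surface.
Excluding 8 false density bands: 478 − 8 = 470.
470 density bands at 2 per year is 470 / 2 = 235 years.
The density band at the growth surface is 1926 CE, so the stress band dates to 1926 − 235 = 1691 CE.

1691 CE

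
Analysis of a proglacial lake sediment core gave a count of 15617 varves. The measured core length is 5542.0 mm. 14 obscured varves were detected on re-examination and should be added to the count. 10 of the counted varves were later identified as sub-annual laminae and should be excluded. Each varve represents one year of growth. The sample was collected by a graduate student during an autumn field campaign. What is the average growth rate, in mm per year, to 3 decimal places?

Correcting the raw count gives 15617 − 10 + 14 = 15621 true varves.
Mean rate = 5542.0 mm / 15621 years ≈ 0.355 mm per year.

0.355 mm per year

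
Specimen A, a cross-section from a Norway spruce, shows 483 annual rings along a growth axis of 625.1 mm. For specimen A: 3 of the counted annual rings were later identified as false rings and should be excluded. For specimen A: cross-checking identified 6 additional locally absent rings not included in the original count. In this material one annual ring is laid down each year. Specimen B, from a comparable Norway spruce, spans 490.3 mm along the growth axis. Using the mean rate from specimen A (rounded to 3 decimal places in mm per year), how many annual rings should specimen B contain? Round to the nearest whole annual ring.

Specimen A: correcting the raw count gives 483 − 3 + 6 = 486 true annual rings.
A: Mean rate = 625.1 mm / 486 years ≈ 1.286 mm/year.
For B, 490.3 / 1.286 = 381.26 years ≈ 381 annual rings.

381 annual rings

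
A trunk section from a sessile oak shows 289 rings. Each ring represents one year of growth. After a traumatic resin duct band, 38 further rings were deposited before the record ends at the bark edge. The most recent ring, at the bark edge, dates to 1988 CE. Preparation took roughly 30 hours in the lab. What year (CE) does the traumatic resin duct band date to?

There are 38 rings younger than the traumatic resin duct band.
The ring at the bark edge is 1988 CE, so the traumatic resin duct band dates to 1988 − 38 = 1950 CE.

1950 CE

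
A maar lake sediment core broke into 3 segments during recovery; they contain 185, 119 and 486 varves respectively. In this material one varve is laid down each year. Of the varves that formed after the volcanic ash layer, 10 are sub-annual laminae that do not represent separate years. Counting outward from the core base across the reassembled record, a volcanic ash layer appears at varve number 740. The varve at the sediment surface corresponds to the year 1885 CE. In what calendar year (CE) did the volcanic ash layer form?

Total varves = 185 + 119 + 486 = 790.
The volcanic ash layer sits at varve 740 from the core base, so 790 − 740 = 50 varves formed after it.
Removing the 10 false varves leaves 50 − 10 = 40 true varves beyond the volcanic ash layer.
Counting back 40 years from 1885 CE places the volcanic ash layer in 1885 − 40 = 1845 CE.

1845 CE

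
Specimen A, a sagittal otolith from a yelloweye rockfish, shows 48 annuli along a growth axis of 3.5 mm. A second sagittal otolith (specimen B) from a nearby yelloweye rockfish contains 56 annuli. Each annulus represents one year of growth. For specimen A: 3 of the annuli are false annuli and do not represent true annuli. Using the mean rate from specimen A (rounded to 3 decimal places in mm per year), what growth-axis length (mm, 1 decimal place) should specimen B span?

Specimen A: after corrections the count is 48 − 3 = 45 annuli.
A: 3.5 mm over 45 years gives 3.5 / 45 ≈ 0.078 mm/year.
Length of B = 0.078 × 56 = 4.4 mm.

4.4 mm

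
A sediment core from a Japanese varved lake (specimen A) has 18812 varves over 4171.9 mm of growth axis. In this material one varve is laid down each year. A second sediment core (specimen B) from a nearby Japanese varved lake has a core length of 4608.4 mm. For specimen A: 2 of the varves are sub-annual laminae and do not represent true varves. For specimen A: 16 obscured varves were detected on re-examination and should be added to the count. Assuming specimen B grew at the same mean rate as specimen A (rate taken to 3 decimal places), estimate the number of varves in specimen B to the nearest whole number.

20759 varves

Specimen A: true varve count = 18812 − 2 + 16 = 18826.
A: Mean rate = 4171.9 mm / 18826 years ≈ 0.222 mm per year.
B spans 4608.4 / 0.222 = 20758.56 years ≈ 20759 varves.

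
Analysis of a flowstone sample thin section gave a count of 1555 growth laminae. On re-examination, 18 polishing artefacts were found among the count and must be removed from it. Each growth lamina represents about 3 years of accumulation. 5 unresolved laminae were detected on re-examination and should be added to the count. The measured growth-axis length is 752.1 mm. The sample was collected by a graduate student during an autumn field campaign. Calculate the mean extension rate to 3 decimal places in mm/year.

Correcting the raw count gives 1555 − 18 + 5 = 1542 true growth laminae.
1542 growth laminae at 3 years each span 1542 × 3 = 4626 years.
Extension rate ≈ 752.1 / 4626 = 0.163 mm/year.

0.163 mm/year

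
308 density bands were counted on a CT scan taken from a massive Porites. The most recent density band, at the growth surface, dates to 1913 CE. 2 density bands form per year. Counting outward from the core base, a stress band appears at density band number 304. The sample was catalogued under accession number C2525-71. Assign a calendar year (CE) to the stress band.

1911 CE

Between density band 304 and the growth surface there are 308 − 304 = 4 density bands.
Dividing by 2 density bands per year: 4 / 2 = 2 years.
The density band at the growth surface is 1913 CE, so the stress band dates to 1913 − 2 = 1911 CE.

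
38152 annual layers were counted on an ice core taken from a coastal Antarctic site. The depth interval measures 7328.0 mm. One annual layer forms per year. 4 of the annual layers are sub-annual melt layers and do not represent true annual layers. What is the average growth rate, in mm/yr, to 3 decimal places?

0.192 mm/yr

Adjusted count: 38152 − 4 = 38148 annual layers.
Extension rate ≈ 7328.0 / 38148 = 0.192 mm/yr.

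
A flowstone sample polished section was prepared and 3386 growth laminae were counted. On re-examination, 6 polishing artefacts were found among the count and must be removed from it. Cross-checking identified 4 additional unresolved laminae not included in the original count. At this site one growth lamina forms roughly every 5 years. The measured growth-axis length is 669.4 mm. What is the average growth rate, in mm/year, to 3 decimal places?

Adjusted count: 3386 − 6 + 4 = 3384 growth laminae.
Multiplying by 5 years per growth lamina: 3384 × 5 = 16920 years.
Extension rate ≈ 669.4 / 16920 = 0.040 mm/year.

0.040 mm/year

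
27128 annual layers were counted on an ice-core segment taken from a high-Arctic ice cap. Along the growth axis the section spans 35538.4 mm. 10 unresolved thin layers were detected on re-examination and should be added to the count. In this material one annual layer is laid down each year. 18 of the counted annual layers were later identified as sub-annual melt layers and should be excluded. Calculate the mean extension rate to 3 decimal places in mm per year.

1.310 mm per year

After corrections the count is 27128 − 18 + 10 = 27120 annual layers.
Mean rate = 35538.4 mm / 27120 years ≈ 1.310 mm per year.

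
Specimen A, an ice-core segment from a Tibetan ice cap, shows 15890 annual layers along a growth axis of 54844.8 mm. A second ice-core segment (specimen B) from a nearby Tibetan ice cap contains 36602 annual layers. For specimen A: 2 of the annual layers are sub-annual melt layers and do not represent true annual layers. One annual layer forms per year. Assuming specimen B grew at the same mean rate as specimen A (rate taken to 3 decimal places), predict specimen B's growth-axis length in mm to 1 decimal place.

126350.1 mm

Specimen A: adjusted count: 15890 − 2 = 15888 annual layers.
A: Extension rate ≈ 54844.8 / 15888 = 3.452 mm/year.
B's length ≈ 3.452 × 36602 = 126350.1 mm.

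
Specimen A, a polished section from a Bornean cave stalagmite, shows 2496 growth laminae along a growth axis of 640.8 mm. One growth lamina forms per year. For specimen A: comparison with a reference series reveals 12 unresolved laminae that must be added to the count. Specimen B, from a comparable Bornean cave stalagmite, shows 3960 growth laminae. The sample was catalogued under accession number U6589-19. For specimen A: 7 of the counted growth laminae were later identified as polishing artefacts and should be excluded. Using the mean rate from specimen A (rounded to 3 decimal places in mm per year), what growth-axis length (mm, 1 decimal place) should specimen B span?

Specimen A: correcting the raw count gives 2496 − 7 + 12 = 2501 true growth laminae.
A: Mean rate = 640.8 mm / 2501 years ≈ 0.256 mm/yr.
B's length ≈ 0.256 × 3960 = 1013.8 mm.

1013.8 mm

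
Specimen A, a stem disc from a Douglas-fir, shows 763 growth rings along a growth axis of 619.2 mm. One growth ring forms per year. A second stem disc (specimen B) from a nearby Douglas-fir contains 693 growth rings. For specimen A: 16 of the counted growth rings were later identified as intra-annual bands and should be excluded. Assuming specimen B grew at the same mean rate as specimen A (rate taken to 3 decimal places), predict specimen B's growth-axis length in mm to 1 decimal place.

574.5 mm

Specimen A: adjusted count: 763 − 16 = 747 growth rings.
A: Mean rate = 619.2 mm / 747 years ≈ 0.829 mm/yr.
B's length ≈ 0.829 × 693 = 574.5 mm.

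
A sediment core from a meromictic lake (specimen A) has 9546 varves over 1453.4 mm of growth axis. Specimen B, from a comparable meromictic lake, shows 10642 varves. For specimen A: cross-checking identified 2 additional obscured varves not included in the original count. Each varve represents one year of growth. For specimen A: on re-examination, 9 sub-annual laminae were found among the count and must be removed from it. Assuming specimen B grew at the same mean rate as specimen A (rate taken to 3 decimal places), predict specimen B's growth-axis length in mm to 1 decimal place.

1617.6 mm

Specimen A: true varve count = 9546 − 9 + 2 = 9539.
A: Extension rate ≈ 1453.4 / 9539 = 0.152 mm per year.
For B, 0.152 mm/year × 10642 years = 1617.6 mm.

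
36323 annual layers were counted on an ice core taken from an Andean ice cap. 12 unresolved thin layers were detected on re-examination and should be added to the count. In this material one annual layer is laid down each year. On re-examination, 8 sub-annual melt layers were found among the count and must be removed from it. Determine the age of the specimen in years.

36327 years

Adjusted count: 36323 − 8 + 12 = 36327 annual layers.
With a one-to-one annual layer periodicity this is 36327 years.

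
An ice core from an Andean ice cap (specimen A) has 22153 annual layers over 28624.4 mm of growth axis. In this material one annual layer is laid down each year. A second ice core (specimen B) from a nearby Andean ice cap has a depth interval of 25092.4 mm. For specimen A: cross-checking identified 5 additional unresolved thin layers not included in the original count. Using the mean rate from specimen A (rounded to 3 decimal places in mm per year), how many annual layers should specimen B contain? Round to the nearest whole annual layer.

Specimen A: after corrections the count is 22153 + 5 = 22158 annual layers.
A: Extension rate ≈ 28624.4 / 22158 = 1.292 mm per year.
For B, 25092.4 / 1.292 = 19421.36 years ≈ 19421 annual layers.

19421 annual layers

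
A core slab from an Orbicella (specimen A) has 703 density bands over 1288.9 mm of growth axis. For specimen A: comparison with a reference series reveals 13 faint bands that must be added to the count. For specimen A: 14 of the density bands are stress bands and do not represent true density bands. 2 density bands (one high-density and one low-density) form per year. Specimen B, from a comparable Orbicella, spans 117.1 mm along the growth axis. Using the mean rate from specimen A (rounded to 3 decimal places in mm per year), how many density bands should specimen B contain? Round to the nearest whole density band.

64 density bands

Specimen A: correcting the raw count gives 703 − 14 + 13 = 702 true density bands.
Specimen A: dividing by 2 density bands per year: 702 / 2 = 351 years.
A: 1288.9 mm over 351 years gives 1288.9 / 351 ≈ 3.672 mm/yr.
Specimen B: 117.1 mm / 3.672 mm per year = 31.89 years; at 2 density bands per year that is 31.89 × 2 ≈ 64 density bands.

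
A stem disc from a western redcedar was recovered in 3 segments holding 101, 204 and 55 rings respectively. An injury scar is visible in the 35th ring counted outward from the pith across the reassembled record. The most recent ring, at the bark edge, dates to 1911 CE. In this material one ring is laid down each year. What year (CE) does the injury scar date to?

Total rings = 101 + 204 + 55 = 360.
360 − 35 = 325 rings lie beyond the injury scar toward the bark edge.
The ring at the bark edge is 1911 CE, so the injury scar dates to 1911 − 325 = 1586 CE.

1586 CE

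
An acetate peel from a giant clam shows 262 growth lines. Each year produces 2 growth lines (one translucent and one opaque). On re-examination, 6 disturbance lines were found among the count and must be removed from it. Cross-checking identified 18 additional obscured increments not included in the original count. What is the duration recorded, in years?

137 years

Adjusted count: 262 − 6 + 18 = 274 growth lines.
Dividing by 2 growth lines per year: 274 / 2 = 137 years.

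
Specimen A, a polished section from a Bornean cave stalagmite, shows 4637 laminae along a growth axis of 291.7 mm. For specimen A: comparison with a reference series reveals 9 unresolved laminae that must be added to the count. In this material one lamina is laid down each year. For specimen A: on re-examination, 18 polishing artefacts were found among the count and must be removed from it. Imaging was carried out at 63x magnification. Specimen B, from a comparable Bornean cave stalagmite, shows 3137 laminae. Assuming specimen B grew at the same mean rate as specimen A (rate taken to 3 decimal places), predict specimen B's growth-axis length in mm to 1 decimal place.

Specimen A: true lamina count = 4637 − 18 + 9 = 4628.
A: 291.7 mm over 4628 years gives 291.7 / 4628 ≈ 0.063 mm/year.
B's length ≈ 0.063 × 3137 = 197.6 mm.

197.6 mm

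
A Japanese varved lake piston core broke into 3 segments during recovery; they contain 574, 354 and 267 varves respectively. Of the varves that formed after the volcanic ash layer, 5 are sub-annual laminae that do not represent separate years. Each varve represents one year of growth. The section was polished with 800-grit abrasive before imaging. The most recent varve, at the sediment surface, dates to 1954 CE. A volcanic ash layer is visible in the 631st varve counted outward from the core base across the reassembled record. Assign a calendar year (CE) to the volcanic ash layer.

Total varves = 574 + 354 + 267 = 1195.
The volcanic ash layer sits at varve 631 from the core base, so 1195 − 631 = 564 varves formed after it.
564 − 5 false = 559 true varves after the volcanic ash layer.
The varve at the sediment surface is 1954 CE, so the volcanic ash layer dates to 1954 − 559 = 1395 CE.

1395 CE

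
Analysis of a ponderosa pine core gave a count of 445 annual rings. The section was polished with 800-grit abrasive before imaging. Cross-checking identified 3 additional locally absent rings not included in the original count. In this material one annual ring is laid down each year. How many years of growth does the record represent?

448 yr

Correcting the raw count gives 445 + 3 = 448 true annual rings.
With a one-to-one annual ring periodicity this is 448 years.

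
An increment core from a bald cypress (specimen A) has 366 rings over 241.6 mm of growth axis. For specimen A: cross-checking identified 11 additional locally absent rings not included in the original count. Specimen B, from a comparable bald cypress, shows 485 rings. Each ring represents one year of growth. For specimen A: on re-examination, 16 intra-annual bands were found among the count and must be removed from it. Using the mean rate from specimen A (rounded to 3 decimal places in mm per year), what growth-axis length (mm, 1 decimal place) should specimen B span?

Specimen A: true ring count = 366 − 16 + 11 = 361.
A: Mean rate = 241.6 mm / 361 years ≈ 0.669 mm/year.
B's length ≈ 0.669 × 485 = 324.5 mm.

324.5 mm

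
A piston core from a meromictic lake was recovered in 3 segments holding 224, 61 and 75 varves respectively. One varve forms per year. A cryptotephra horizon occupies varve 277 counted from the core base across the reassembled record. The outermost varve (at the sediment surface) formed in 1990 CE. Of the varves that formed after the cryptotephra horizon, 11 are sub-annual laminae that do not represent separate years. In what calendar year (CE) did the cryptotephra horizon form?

Total varves = 224 + 61 + 75 = 360.
360 − 277 = 83 varves lie beyond the cryptotephra horizon toward the sediment surface.
Removing the 11 false varves leaves 83 − 11 = 72 true varves beyond the cryptotephra horizon.
The varve at the sediment surface is 1990 CE, so the cryptotephra horizon dates to 1990 − 72 = 1918 CE.

1918 CE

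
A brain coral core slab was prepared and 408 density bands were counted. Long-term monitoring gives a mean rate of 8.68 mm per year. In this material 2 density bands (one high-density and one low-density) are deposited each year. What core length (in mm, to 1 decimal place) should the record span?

1770.7 mm

408 density bands at 2 per year is 408 / 2 = 204 years.
Length ≈ 8.68 × 204 = 1770.7 mm.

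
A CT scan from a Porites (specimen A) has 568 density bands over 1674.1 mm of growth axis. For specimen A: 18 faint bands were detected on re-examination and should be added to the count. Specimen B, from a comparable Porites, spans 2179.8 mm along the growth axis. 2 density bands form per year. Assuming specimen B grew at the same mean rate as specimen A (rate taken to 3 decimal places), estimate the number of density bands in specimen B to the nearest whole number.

763 density bands

Specimen A: after corrections the count is 568 + 18 = 586 density bands.
Specimen A: dividing by 2 density bands per year: 586 / 2 = 293 years.
A: Extension rate ≈ 1674.1 / 293 = 5.714 mm/yr.
For B, 2179.8 / 5.714 = 381.48 years; at 2 density bands per year that is 381.48 × 2 ≈ 763 density bands.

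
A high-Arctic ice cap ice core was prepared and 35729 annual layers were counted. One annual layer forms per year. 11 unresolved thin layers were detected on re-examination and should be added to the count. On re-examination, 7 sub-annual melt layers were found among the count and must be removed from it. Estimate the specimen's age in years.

True annual layer count = 35729 − 7 + 11 = 35733.
With a one-to-one annual layer periodicity this is 35733 years.

35733 years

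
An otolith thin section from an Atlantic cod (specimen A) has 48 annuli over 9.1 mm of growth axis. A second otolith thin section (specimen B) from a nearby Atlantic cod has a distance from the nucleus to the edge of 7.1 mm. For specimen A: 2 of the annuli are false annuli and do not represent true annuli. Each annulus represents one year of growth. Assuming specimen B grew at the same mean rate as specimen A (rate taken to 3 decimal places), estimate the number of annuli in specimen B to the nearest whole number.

36 annuli

Specimen A: after corrections the count is 48 − 2 = 46 annuli.
A: Extension rate ≈ 9.1 / 46 = 0.198 mm/yr.
Specimen B: 7.1 mm / 0.198 mm per year = 35.86 years ≈ 36 annuli.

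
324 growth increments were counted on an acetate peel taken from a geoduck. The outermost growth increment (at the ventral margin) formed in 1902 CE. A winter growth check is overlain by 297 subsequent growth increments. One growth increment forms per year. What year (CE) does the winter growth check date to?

1605 CE

There are 297 growth increments younger than the winter growth check.
1902 − 297 = 1605 CE.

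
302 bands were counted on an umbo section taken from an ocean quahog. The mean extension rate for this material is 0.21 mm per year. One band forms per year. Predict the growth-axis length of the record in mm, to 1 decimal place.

The record spans 302 years at 0.21 mm per year.
302 years at 0.21 mm/year gives 0.21 × 302 = 63.4 mm.

63.4 mm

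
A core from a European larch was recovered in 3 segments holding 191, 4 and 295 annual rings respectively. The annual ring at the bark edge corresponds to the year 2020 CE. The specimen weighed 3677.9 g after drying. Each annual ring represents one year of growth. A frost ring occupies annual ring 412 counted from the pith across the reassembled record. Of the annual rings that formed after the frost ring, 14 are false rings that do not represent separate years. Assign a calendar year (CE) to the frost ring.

Total annual rings = 191 + 4 + 295 = 490.
The frost ring sits at annual ring 412 from the pith, so 490 − 412 = 78 annual rings formed after it.
78 − 14 false = 64 true annual rings after the frost ring.
Counting back 64 years from 2020 CE places the frost ring in 2020 − 64 = 1956 CE.

1956 CE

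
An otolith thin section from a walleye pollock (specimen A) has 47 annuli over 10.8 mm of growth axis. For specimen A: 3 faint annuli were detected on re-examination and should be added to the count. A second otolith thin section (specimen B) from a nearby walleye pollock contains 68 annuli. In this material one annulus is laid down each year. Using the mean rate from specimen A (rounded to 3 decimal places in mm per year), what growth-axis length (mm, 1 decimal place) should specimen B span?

Specimen A: true annulus count = 47 + 3 = 50.
A: Extension rate ≈ 10.8 / 50 = 0.216 mm per year.
For B, 0.216 mm/year × 68 years = 14.7 mm.

14.7 mm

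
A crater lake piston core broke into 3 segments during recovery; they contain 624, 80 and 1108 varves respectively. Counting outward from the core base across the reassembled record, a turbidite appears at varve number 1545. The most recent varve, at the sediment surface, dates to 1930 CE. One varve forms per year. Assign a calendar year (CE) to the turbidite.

Total varves = 624 + 80 + 1108 = 1812.
The turbidite sits at varve 1545 from the core base, so 1812 − 1545 = 267 varves formed after it.
1930 − 267 = 1663 CE.

1663 CE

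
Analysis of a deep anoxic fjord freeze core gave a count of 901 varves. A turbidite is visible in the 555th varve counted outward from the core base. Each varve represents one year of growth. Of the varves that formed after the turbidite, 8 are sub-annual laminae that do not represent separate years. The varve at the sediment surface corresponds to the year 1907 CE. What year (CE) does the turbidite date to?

1569 CE

Between varve 555 and the sediment surface there are 901 − 555 = 346 varves.
346 − 8 false = 338 true varves after the turbidite.
The varve at the sediment surface is 1907 CE, so the turbidite dates to 1907 − 338 = 1569 CE.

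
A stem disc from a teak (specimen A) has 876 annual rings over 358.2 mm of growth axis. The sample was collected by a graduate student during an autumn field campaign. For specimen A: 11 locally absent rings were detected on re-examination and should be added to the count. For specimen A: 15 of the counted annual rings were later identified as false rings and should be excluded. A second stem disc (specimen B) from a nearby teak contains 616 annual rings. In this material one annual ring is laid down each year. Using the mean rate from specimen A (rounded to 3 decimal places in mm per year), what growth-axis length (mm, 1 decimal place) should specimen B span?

Specimen A: correcting the raw count gives 876 − 15 + 11 = 872 true annual rings.
A: Mean rate = 358.2 mm / 872 years ≈ 0.411 mm/yr.
Length of B = 0.411 × 616 = 253.2 mm.

253.2 mm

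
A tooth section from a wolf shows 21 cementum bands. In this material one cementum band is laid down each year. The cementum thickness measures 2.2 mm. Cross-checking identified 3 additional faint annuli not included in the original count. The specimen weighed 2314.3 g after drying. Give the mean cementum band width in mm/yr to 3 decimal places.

0.092 mm/yr

After corrections the count is 21 + 3 = 24 cementum bands.
Mean rate = 2.2 mm / 24 years ≈ 0.092 mm/yr.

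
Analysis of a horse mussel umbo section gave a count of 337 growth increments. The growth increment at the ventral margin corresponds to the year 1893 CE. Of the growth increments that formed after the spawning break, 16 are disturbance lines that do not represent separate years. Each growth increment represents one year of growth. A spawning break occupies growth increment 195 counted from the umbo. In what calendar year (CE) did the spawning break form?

Between growth increment 195 and the ventral margin there are 337 − 195 = 142 growth increments.
Excluding 16 false growth increments: 142 − 16 = 126.
Counting back 126 years from 1893 CE places the spawning break in 1893 − 126 = 1767 CE.

1767 CE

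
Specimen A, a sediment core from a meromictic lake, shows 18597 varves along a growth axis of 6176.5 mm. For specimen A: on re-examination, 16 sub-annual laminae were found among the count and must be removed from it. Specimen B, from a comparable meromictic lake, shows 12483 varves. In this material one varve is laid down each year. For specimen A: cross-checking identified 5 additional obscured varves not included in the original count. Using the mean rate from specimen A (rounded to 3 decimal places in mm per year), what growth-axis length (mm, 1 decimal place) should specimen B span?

4144.4 mm

Specimen A: correcting the raw count gives 18597 − 16 + 5 = 18586 true varves.
A: 6176.5 mm over 18586 years gives 6176.5 / 18586 ≈ 0.332 mm/yr.
Length of B = 0.332 × 12483 = 4144.4 mm.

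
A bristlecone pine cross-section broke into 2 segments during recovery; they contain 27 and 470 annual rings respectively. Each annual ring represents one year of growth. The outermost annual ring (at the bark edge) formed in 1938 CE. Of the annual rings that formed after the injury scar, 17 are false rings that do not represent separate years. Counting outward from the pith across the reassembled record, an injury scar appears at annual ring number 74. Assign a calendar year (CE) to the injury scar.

1532 CE

Total annual rings = 27 + 470 = 497.
The injury scar sits at annual ring 74 from the pith, so 497 − 74 = 423 annual rings formed after it.
Removing the 17 false annual rings leaves 423 − 17 = 406 true annual rings beyond the injury scar.
The annual ring at the bark edge is 1938 CE, so the injury scar dates to 1938 − 406 = 1532 CE.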